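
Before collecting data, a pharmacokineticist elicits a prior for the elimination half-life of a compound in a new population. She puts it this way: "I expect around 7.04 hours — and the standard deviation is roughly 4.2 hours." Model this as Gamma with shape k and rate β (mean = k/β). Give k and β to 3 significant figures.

k ≈ 2.81, β ≈ 0.399

For Gamma(k, rate β): mean = k/β, variance = k/β², so CV = 1/√k.
CV = SD/mean = 4.2/7.04 = 0.5966, hence k = 1/CV² = 2.81.
Then β = k/mean = 2.81/7.04 = 0.399.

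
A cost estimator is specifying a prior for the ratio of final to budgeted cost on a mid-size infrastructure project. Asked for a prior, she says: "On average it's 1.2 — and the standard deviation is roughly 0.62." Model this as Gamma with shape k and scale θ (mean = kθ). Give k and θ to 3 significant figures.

k ≈ 3.75, θ ≈ 0.32

For Gamma(k, scale θ): mean = kθ, variance = kθ², so CV = 1/√k.
CV = SD/mean = 0.62/1.2 = 0.5167, hence k = 1/CV² = 3.75.
Then θ = mean/k = 1.2/3.75 = 0.32.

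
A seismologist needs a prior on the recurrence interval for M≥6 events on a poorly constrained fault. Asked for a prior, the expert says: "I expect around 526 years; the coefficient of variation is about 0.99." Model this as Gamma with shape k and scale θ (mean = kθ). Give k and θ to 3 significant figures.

For Gamma(k, scale θ): mean = kθ, variance = kθ², so CV = 1/√k.
CV = 0.99, hence k = 1/CV² = 1.02.
Then θ = mean/k = 526/1.02 = 516.

k ≈ 1.02, θ ≈ 516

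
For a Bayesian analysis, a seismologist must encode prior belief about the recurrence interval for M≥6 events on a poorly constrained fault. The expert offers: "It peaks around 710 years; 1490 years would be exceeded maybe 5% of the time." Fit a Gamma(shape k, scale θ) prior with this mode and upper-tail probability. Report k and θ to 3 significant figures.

k ≈ 6.03, θ ≈ 141

Gamma(k,θ) with k>1 has mode (k−1)θ, so θ = 710/(k−1).
Need P(X < 1490) = 0.95 with θ tied to k this way. Start at k = 2, θ = 710: P(X<1490) ≈ 0.620.
Too low — raise k to concentrate. Iterating converges to k ≈ 6.03.
Then θ = 710/(6.03−1) ≈ 141.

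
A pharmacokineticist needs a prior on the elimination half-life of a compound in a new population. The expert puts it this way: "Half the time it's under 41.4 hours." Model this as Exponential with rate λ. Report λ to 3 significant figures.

λ ≈ 0.0167

Exponential median = ln 2 / λ, so λ = ln 2 / 41.4 = 0.0167.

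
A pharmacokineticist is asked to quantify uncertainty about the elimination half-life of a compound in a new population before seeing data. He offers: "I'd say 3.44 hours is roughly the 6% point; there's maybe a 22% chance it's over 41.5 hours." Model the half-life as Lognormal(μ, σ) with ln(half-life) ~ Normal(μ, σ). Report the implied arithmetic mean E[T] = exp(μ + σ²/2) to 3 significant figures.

If T ~ Lognormal(μ,σ) then ln T ~ Normal(μ,σ), so the p-quantile of ln T is μ + z_p·σ.
ln(3.44) = 1.235 and ln(41.5) = 3.726; z_{0.06} = -1.555, z_{0.78} = 0.7722.
σ = (3.726 − 1.235)/(0.7722 − (-1.555)) = 1.070.
μ = 1.235 − (-1.555)·1.070 = 2.899.
E[T] = exp(μ + σ²/2) = exp(2.899 + 0.5726) = 32.2 hours.

E[T] ≈ 32.2 hours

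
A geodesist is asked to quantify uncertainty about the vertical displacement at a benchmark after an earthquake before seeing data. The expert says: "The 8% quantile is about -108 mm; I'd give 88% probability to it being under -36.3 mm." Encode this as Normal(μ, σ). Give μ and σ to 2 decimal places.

μ = -68.95, σ = 27.79

For Normal(μ,σ), the p-quantile is μ + z_p·σ. Here z_{0.08} = -1.405, z_{0.88} = 1.175.
So -108 = μ − 1.405σ and -36.3 = μ + 1.175σ.
Subtracting: σ = (-36.3 − -108)/(1.175 − (-1.405)) = 27.79.
Then μ = -108 − (-1.405)·27.79 = -68.95.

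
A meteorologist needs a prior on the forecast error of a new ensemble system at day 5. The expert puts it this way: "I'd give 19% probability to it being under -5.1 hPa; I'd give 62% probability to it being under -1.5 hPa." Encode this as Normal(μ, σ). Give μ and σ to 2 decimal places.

For Normal(μ,σ), the p-quantile is μ + z_p·σ. Here z_{0.19} = -0.8779, z_{0.62} = 0.3055.
So -5.1 = μ − 0.8779σ and -1.5 = μ + 0.3055σ.
Subtracting: σ = (-1.5 − -5.1)/(0.3055 − (-0.8779)) = 3.04.
Then μ = -5.1 − (-0.8779)·3.04 = -2.43.

μ = -2.43, σ = 3.04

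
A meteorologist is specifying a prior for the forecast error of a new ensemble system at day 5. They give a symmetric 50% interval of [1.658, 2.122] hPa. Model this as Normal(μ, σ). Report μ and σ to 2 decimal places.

μ = 1.89, σ = 0.34

A symmetric 50% interval runs μ ± z·σ with z = 0.6745.
Half-width = 0.232, so σ = 0.232/0.6745 = 0.34.
μ is the interval midpoint, 1.89.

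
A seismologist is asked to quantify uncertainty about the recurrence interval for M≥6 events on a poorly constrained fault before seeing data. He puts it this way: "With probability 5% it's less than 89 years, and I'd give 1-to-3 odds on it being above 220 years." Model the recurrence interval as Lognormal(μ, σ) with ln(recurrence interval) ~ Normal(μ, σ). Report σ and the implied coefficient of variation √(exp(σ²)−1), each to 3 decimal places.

σ ≈ 0.390, CV ≈ 0.406

If T ~ Lognormal(μ,σ) then ln T ~ Normal(μ,σ), so the p-quantile of ln T is μ + z_p·σ.
ln(89) = 4.489 and ln(220) = 5.394; z_{0.05} = -1.645, z_{0.75} = 0.6745.
σ = (5.394 − 4.489)/(0.6745 − (-1.645)) = 0.390.
μ = 4.489 − (-1.645)·0.390 = 5.130.
CV = √(exp(σ²)−1) = √(exp(0.1523)−1) = 0.406.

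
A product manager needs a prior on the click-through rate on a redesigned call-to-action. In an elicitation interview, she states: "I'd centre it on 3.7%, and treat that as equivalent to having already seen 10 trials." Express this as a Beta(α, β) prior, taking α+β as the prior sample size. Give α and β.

α = 0.37, β = 9.63

Under the effective-sample-size interpretation, Beta(α, β) has prior mean α/(α+β) and prior sample size α+β.
So α+β = 10 and α/(α+β) = 0.037, giving α = 0.037·10 = 0.37 and β = 10 − 0.37 = 9.63.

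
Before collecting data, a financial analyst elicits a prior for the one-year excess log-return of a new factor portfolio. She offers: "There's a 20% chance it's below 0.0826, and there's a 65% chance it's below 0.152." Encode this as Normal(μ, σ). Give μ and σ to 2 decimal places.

μ = 0.13, σ = 0.06

The p-quantile of Normal(μ,σ) is μ + z_p·σ, with z_{0.2} = -0.8416 and z_{0.65} = 0.3853.
Eliminate σ: μ = (z₂·x₁ − z₁·x₂)/(z₂ − z₁) = (0.3853·0.0826 − (-0.8416)·0.152)/1.227 = 0.13.
Then σ = (x₂ − x₁)/(z₂ − z₁) = (0.152 − 0.0826)/1.227 = 0.06.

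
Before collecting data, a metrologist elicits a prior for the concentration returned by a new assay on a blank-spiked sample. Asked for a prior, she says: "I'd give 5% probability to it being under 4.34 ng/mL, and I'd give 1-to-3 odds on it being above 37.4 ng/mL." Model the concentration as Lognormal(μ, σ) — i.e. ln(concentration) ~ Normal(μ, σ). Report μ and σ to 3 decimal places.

If T ~ Lognormal(μ,σ) then ln T ~ Normal(μ,σ), so the p-quantile of ln T is μ + z_p·σ.
ln(4.34) = 1.468 and ln(37.4) = 3.622; z_{0.05} = -1.645, z_{0.75} = 0.6745.
σ = (3.622 − 1.468)/(0.6745 − (-1.645)) = 0.929.
μ = 1.468 − (-1.645)·0.929 = 2.995.

μ ≈ 2.995, σ ≈ 0.929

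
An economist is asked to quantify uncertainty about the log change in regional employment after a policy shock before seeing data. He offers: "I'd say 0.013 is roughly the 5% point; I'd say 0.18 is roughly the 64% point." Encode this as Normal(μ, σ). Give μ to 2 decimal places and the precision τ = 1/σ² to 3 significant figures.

μ = 0.15, τ = 144

The p-quantile of Normal(μ,σ) is μ + z_p·σ, with z_{0.05} = -1.645 and z_{0.64} = 0.3585.
Eliminate σ: μ = (z₂·x₁ − z₁·x₂)/(z₂ − z₁) = (0.3585·0.013 − (-1.645)·0.18)/2.003 = 0.15.
Then σ = (x₂ − x₁)/(z₂ − z₁) = (0.18 − 0.013)/2.003 = 0.08.
Precision τ = 1/σ² = 1/0.08336² = 144.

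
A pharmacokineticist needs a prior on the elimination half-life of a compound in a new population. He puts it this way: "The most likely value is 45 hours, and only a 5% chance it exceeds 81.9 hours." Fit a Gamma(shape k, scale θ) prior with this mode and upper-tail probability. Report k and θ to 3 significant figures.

Gamma(k,θ) with k>1 has mode (k−1)θ, so θ = 45/(k−1).
Need P(X < 81.9) = 0.95 with θ tied to k this way. Start at k = 2, θ = 45: P(X<81.9) ≈ 0.543.
Too low — raise k to concentrate. Iterating converges to k ≈ 8.77.
Then θ = 45/(8.77−1) ≈ 5.79.

k ≈ 8.77, θ ≈ 5.79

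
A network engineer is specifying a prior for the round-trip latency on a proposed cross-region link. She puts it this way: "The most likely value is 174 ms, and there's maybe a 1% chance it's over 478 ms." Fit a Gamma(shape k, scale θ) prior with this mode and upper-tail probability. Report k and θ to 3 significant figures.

Gamma(k,θ) with k>1 has mode (k−1)θ, so θ = 174/(k−1).
Need P(X < 478) = 0.99 with θ tied to k this way. Start at k = 2, θ = 174: P(X<478) ≈ 0.760.
Too low — raise k to concentrate. Iterating converges to k ≈ 5.5.
Then θ = 174/(5.5−1) ≈ 38.7.

k ≈ 5.5, θ ≈ 38.7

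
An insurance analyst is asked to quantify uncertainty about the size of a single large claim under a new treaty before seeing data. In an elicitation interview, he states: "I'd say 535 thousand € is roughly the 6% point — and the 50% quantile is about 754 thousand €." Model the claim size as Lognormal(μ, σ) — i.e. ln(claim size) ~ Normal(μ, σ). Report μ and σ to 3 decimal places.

μ ≈ 6.625, σ ≈ 0.221

If T ~ Lognormal(μ,σ) then ln T ~ Normal(μ,σ), so the p-quantile of ln T is μ + z_p·σ.
ln(535) = 6.282 and ln(754) = 6.625; z_{0.06} = -1.555, z_{0.5} = 0.
σ = (6.625 − 6.282)/(0 − (-1.555)) = 0.221.
μ = 6.282 − (-1.555)·0.221 = 6.625.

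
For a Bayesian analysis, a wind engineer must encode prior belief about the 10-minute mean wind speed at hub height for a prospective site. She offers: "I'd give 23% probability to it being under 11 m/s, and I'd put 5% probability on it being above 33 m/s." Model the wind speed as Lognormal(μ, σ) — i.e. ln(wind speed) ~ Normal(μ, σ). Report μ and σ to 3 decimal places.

μ ≈ 2.738, σ ≈ 0.461

If T ~ Lognormal(μ,σ) then ln T ~ Normal(μ,σ), so the p-quantile of ln T is μ + z_p·σ.
ln(11) = 2.398 and ln(33) = 3.497; z_{0.23} = -0.7388, z_{0.95} = 1.645.
σ = (3.497 − 2.398)/(1.645 − (-0.7388)) = 0.461.
μ = 2.398 − (-0.7388)·0.461 = 2.738.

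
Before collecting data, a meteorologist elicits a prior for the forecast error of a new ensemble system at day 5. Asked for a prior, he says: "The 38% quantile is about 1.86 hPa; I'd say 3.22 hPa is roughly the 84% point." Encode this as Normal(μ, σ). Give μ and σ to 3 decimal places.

The p-quantile of Normal(μ,σ) is μ + z_p·σ, with z_{0.38} = -0.3055 and z_{0.84} = 0.9945.
Eliminate σ: μ = (z₂·x₁ − z₁·x₂)/(z₂ − z₁) = (0.9945·1.86 − (-0.3055)·3.22)/1.3 = 2.180.
Then σ = (x₂ − x₁)/(z₂ − z₁) = (3.22 − 1.86)/1.3 = 1.046.

μ = 2.180, σ = 1.046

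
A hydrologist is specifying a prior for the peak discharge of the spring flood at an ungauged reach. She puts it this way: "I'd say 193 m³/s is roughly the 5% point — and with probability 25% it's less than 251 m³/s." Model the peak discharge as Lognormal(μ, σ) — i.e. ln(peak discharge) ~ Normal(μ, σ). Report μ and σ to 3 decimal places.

If T ~ Lognormal(μ,σ) then ln T ~ Normal(μ,σ), so the p-quantile of ln T is μ + z_p·σ.
ln(193) = 5.263 and ln(251) = 5.525; z_{0.05} = -1.645, z_{0.25} = -0.6745.
σ = (5.525 − 5.263)/(-0.6745 − (-1.645)) = 0.271.
μ = 5.263 − (-1.645)·0.271 = 5.708.

μ ≈ 5.708, σ ≈ 0.271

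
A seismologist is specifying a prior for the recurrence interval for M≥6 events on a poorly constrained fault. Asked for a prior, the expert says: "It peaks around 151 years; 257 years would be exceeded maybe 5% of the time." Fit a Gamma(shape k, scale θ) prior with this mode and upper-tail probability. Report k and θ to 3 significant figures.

Gamma(k,θ) with k>1 has mode (k−1)θ, so θ = 151/(k−1).
Need P(X < 257) = 0.95 with θ tied to k this way. Start at k = 2, θ = 151: P(X<257) ≈ 0.507.
Too low — raise k to concentrate. Iterating converges to k ≈ 10.9.
Then θ = 151/(10.9−1) ≈ 15.3.

k ≈ 10.9, θ ≈ 15.3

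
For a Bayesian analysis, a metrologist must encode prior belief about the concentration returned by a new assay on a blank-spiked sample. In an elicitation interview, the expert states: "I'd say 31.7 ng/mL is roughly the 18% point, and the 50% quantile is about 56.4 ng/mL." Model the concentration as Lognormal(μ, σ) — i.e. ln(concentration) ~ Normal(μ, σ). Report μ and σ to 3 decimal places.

If T ~ Lognormal(μ,σ) then ln T ~ Normal(μ,σ), so the p-quantile of ln T is μ + z_p·σ.
ln(31.7) = 3.456 and ln(56.4) = 4.032; z_{0.18} = -0.9154, z_{0.5} = 0.
σ = (4.032 − 3.456)/(0 − (-0.9154)) = 0.629.
μ = 3.456 − (-0.9154)·0.629 = 4.032.

μ ≈ 4.032, σ ≈ 0.629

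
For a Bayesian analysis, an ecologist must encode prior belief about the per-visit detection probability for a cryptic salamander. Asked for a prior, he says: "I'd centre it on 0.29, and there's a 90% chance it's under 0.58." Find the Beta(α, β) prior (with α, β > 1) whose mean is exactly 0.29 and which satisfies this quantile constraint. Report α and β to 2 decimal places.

With mean 0.29 fixed, write α = 0.29s, β = 0.71s where s = α+β.
Need P(θ < 0.58) = 0.9 under Beta(0.29s, 0.71s). Normal approximation: (q−m)/√(m(1−m)/s) ≈ z_{0.9} = 1.28, so s ≈ 0.29·0.71·(1.28)²/(0.58−0.29)² = 4.0.
At s = 4.0: P(θ<0.58) ≈ 0.896. Adjusting to match 0.9 gives s ≈ 4.21.
So α = 0.29·4.21 ≈ 1.22, β = 0.71·4.21 ≈ 2.99.

α ≈ 1.22, β ≈ 2.99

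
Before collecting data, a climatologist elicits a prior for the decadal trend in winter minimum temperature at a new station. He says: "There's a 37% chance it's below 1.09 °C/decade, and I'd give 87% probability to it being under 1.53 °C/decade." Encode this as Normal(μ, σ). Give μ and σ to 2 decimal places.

μ = 1.19, σ = 0.30

For Normal(μ,σ), the p-quantile is μ + z_p·σ. Here z_{0.37} = -0.3319, z_{0.87} = 1.126.
So 1.09 = μ − 0.3319σ and 1.53 = μ + 1.126σ.
Subtracting: σ = (1.53 − 1.09)/(1.126 − (-0.3319)) = 0.30.
Then μ = 1.09 − (-0.3319)·0.30 = 1.19.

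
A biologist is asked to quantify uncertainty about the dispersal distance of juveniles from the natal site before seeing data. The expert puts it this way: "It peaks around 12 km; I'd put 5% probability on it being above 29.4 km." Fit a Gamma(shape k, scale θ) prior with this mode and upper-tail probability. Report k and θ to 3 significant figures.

Gamma(k,θ) with k>1 has mode (k−1)θ, so θ = 12/(k−1).
Need P(X < 29.4) = 0.95 with θ tied to k this way. Start at k = 2, θ = 12: P(X<29.4) ≈ 0.702.
Too low — raise k to concentrate. Iterating converges to k ≈ 4.39.
Then θ = 12/(4.39−1) ≈ 3.54.

k ≈ 4.39, θ ≈ 3.54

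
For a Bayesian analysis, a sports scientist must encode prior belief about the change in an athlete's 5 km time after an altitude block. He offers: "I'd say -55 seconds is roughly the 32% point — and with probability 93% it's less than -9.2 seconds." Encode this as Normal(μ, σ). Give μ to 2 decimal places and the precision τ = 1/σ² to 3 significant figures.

μ = -43.98, τ = 0.0018

For Normal(μ,σ), the p-quantile is μ + z_p·σ. Here z_{0.32} = -0.4677, z_{0.93} = 1.476.
So -55 = μ − 0.4677σ and -9.2 = μ + 1.476σ.
Subtracting: σ = (-9.2 − -55)/(1.476 − (-0.4677)) = 23.57.
Then μ = -55 − (-0.4677)·23.57 = -43.98.
Precision τ = 1/σ² = 1/23.57² = 0.0018.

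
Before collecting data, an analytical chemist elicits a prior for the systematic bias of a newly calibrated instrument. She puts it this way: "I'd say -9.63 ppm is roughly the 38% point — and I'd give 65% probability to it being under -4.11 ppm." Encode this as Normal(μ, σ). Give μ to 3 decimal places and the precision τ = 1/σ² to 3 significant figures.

The p-quantile of Normal(μ,σ) is μ + z_p·σ, with z_{0.38} = -0.3055 and z_{0.65} = 0.3853.
Eliminate σ: μ = (z₂·x₁ − z₁·x₂)/(z₂ − z₁) = (0.3853·-9.63 − (-0.3055)·-4.11)/0.6908 = -7.189.
Then σ = (x₂ − x₁)/(z₂ − z₁) = (-4.11 − -9.63)/0.6908 = 7.991.
Precision τ = 1/σ² = 1/7.991² = 0.0157.

μ = -7.189, τ = 0.0157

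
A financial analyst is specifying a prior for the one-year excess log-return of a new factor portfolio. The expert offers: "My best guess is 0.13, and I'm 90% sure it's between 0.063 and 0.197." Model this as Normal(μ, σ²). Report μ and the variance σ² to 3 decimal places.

A symmetric 90% interval runs μ ± z·σ with z = 1.645.
Half-width = 0.067, so σ = 0.067/1.645 = 0.0407 and σ² = 0.002.
μ is the stated best guess, 0.130.

μ = 0.130, σ² = 0.002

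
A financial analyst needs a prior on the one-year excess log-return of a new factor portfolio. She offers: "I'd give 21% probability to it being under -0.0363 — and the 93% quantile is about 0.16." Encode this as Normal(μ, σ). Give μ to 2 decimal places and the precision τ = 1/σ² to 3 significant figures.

μ = 0.03, τ = 135

The p-quantile of Normal(μ,σ) is μ + z_p·σ, with z_{0.21} = -0.8064 and z_{0.93} = 1.476.
Eliminate σ: μ = (z₂·x₁ − z₁·x₂)/(z₂ − z₁) = (1.476·-0.0363 − (-0.8064)·0.16)/2.282 = 0.03.
Then σ = (x₂ − x₁)/(z₂ − z₁) = (0.16 − -0.0363)/2.282 = 0.09.
Precision τ = 1/σ² = 1/0.08601² = 135.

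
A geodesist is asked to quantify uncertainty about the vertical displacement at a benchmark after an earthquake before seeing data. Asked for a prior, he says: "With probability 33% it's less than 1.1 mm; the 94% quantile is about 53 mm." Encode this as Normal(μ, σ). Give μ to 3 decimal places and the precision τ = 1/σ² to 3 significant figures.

μ = 12.546, τ = 0.00148

The p-quantile of Normal(μ,σ) is μ + z_p·σ, with z_{0.33} = -0.4399 and z_{0.94} = 1.555.
Eliminate σ: μ = (z₂·x₁ − z₁·x₂)/(z₂ − z₁) = (1.555·1.1 − (-0.4399)·53)/1.995 = 12.546.
Then σ = (x₂ − x₁)/(z₂ − z₁) = (53 − 1.1)/1.995 = 26.019.
Precision τ = 1/σ² = 1/26.02² = 0.00148.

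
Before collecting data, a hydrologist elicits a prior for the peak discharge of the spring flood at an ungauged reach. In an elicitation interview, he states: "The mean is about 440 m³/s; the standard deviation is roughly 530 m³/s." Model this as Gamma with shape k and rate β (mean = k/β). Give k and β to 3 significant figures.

k ≈ 0.689, β ≈ 0.00157

For Gamma(k, rate β): mean = k/β, variance = k/β², so CV = 1/√k.
CV = SD/mean = 530/440 = 1.205, hence k = 1/CV² = 0.689.
Then β = k/mean = 0.689/440 = 0.00157.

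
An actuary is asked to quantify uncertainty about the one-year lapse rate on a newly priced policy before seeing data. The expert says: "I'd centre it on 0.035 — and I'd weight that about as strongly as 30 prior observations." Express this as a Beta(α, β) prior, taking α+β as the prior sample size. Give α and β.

Under the effective-sample-size interpretation, Beta(α, β) has prior mean α/(α+β) and prior sample size α+β.
So α+β = 30 and α/(α+β) = 0.035, giving α = 0.035·30 = 1.05 and β = 30 − 1.05 = 28.95.

α = 1.05, β = 28.95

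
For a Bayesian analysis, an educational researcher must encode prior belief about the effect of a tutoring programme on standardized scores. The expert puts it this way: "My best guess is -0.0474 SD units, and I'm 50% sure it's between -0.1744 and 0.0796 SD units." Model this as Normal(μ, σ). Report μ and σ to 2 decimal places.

μ = -0.05, σ = 0.19

A symmetric 50% interval runs μ ± z·σ with z = 0.6745.
Half-width = 0.127, so σ = 0.127/0.6745 = 0.19.
μ is the stated best guess, -0.05.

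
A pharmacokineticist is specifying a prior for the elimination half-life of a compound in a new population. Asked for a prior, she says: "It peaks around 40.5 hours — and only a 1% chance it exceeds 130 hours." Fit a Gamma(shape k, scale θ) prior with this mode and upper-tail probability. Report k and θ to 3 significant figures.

Gamma(k,θ) with k>1 has mode (k−1)θ, so θ = 40.5/(k−1).
Need P(X < 130) = 0.99 with θ tied to k this way. Start at k = 2, θ = 40.5: P(X<130) ≈ 0.830.
Too low — raise k to concentrate. Iterating converges to k ≈ 4.26.
Then θ = 40.5/(4.26−1) ≈ 12.4.

k ≈ 4.26, θ ≈ 12.4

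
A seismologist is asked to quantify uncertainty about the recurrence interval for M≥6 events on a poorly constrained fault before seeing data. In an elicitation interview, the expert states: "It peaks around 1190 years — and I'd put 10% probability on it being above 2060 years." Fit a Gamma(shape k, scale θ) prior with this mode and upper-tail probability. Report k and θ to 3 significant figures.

Gamma(k,θ) with k>1 has mode (k−1)θ, so θ = 1190/(k−1).
Need P(X < 2060) = 0.9 with θ tied to k this way. Start at k = 2, θ = 1190: P(X<2060) ≈ 0.516.
Too low — raise k to concentrate. Iterating converges to k ≈ 7.3.
Then θ = 1190/(7.3−1) ≈ 189.

k ≈ 7.3, θ ≈ 189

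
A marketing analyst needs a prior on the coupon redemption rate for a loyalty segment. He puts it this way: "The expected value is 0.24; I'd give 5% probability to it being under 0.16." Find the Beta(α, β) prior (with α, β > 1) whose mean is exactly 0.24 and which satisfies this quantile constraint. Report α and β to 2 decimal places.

α ≈ 16.35, β ≈ 51.76

With mean 0.24 fixed, write α = 0.24s, β = 0.76s where s = α+β.
Need P(θ < 0.16) = 0.05 under Beta(0.24s, 0.76s). Normal approximation: (q−m)/√(m(1−m)/s) ≈ z_{0.05} = -1.64, so s ≈ 0.24·0.76·(-1.64)²/(0.16−0.24)² = 77.1.
At s = 77.1: P(θ<0.16) ≈ 0.039. Adjusting to match 0.05 gives s ≈ 68.11.
So α = 0.24·68.11 ≈ 16.35, β = 0.76·68.11 ≈ 51.76.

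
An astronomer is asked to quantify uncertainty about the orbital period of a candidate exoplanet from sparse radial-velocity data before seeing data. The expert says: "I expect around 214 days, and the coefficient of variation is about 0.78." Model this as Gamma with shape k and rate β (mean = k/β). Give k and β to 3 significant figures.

k ≈ 1.64, β ≈ 0.00768

For Gamma(k, rate β): mean = k/β, variance = k/β², so CV = 1/√k.
CV = 0.78, hence k = 1/CV² = 1.64.
Then β = k/mean = 1.64/214 = 0.00768.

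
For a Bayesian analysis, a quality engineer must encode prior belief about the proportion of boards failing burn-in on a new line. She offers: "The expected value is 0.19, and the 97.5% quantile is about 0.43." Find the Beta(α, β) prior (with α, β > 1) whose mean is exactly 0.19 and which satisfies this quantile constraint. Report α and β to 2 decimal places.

α ≈ 2.53, β ≈ 10.80

With mean 0.19 fixed, write α = 0.19s, β = 0.81s where s = α+β.
Need P(θ < 0.43) = 0.975 under Beta(0.19s, 0.81s). Normal approximation: (q−m)/√(m(1−m)/s) ≈ z_{0.975} = 1.96, so s ≈ 0.19·0.81·(1.96)²/(0.43−0.19)² = 10.3.
At s = 10.3: P(θ<0.43) ≈ 0.960. Adjusting to match 0.975 gives s ≈ 13.34.
So α = 0.19·13.34 ≈ 2.53, β = 0.81·13.34 ≈ 10.80.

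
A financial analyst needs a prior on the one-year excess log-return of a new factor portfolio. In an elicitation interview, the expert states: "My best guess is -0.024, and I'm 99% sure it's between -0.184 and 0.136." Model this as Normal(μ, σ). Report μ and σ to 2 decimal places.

μ = -0.02, σ = 0.06

A symmetric 99% interval runs μ ± z·σ with z = 2.576.
Half-width = 0.16, so σ = 0.16/2.576 = 0.06.
μ is the stated best guess, -0.02.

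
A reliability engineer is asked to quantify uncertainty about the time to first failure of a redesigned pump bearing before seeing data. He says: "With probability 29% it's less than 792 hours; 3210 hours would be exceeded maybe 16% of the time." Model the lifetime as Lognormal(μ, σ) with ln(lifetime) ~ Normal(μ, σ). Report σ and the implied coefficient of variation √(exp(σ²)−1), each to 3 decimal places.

If T ~ Lognormal(μ,σ) then ln T ~ Normal(μ,σ), so the p-quantile of ln T is μ + z_p·σ.
ln(792) = 6.675 and ln(3210) = 8.074; z_{0.29} = -0.5534, z_{0.84} = 0.9945.
σ = (8.074 − 6.675)/(0.9945 − (-0.5534)) = 0.904.
μ = 6.675 − (-0.5534)·0.904 = 7.175.
CV = √(exp(σ²)−1) = √(exp(0.8175)−1) = 1.125.

σ ≈ 0.904, CV ≈ 1.125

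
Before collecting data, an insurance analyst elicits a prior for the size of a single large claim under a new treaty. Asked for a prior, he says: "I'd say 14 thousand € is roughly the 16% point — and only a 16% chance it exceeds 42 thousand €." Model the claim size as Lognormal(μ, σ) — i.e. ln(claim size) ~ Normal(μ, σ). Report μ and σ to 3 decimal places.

μ ≈ 3.188, σ ≈ 0.552

If T ~ Lognormal(μ,σ) then ln T ~ Normal(μ,σ), so the p-quantile of ln T is μ + z_p·σ.
ln(14) = 2.639 and ln(42) = 3.738; z_{0.16} = -0.9945, z_{0.84} = 0.9945.
σ = (3.738 − 2.639)/(0.9945 − (-0.9945)) = 0.552.
μ = 2.639 − (-0.9945)·0.552 = 3.188.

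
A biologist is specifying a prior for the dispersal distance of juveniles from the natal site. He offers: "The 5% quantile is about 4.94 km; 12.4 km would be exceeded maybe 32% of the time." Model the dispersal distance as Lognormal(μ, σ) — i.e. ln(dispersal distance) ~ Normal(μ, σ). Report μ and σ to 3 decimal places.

μ ≈ 2.314, σ ≈ 0.436

If T ~ Lognormal(μ,σ) then ln T ~ Normal(μ,σ), so the p-quantile of ln T is μ + z_p·σ.
ln(4.94) = 1.597 and ln(12.4) = 2.518; z_{0.05} = -1.645, z_{0.68} = 0.4677.
σ = (2.518 − 1.597)/(0.4677 − (-1.645)) = 0.436.
μ = 1.597 − (-1.645)·0.436 = 2.314.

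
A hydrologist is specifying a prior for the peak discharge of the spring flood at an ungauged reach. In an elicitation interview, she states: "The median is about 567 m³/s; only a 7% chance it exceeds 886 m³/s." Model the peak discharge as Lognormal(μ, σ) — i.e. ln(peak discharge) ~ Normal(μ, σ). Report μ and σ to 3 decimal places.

μ ≈ 6.340, σ ≈ 0.302

If T ~ Lognormal(μ,σ) then ln T ~ Normal(μ,σ), so the p-quantile of ln T is μ + z_p·σ.
ln(567) = 6.34 and ln(886) = 6.787; z_{0.5} = 0, z_{0.93} = 1.476.
σ = (6.787 − 6.34)/(1.476 − (0)) = 0.302.
μ = 6.34 − (0)·0.302 = 6.340.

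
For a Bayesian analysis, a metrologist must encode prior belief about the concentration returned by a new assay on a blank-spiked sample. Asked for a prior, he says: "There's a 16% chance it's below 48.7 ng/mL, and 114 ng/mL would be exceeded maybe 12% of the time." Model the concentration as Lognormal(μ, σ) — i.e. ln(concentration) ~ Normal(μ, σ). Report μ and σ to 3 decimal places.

μ ≈ 4.276, σ ≈ 0.392

If T ~ Lognormal(μ,σ) then ln T ~ Normal(μ,σ), so the p-quantile of ln T is μ + z_p·σ.
ln(48.7) = 3.886 and ln(114) = 4.736; z_{0.16} = -0.9945, z_{0.88} = 1.175.
σ = (4.736 − 3.886)/(1.175 − (-0.9945)) = 0.392.
μ = 3.886 − (-0.9945)·0.392 = 4.276.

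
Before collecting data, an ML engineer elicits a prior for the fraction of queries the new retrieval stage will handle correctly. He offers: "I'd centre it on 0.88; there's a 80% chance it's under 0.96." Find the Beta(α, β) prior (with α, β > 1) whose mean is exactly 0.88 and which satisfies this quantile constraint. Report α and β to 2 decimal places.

With mean 0.88 fixed, write α = 0.88s, β = 0.12s where s = α+β.
Need P(θ < 0.96) = 0.8 under Beta(0.88s, 0.12s). Normal approximation: (q−m)/√(m(1−m)/s) ≈ z_{0.8} = 0.842, so s ≈ 0.88·0.12·(0.842)²/(0.96−0.88)² = 11.7.
At s = 11.7: P(θ<0.96) ≈ 0.808. Adjusting to match 0.8 gives s ≈ 11.19.
So α = 0.88·11.19 ≈ 9.85, β = 0.12·11.19 ≈ 1.34.

α ≈ 9.85, β ≈ 1.34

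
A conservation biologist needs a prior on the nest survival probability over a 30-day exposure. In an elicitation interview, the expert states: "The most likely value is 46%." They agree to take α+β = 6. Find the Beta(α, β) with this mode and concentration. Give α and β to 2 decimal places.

For α,β > 1 the Beta mode is (α−1)/(α+β−2). With α+β = 6, the mode is (α−1)/4.
Set (α−1)/4 = 0.46 → α = 1 + 0.46·4 = 2.84.
β = 6 − α = 3.16.

α = 2.84, β = 3.16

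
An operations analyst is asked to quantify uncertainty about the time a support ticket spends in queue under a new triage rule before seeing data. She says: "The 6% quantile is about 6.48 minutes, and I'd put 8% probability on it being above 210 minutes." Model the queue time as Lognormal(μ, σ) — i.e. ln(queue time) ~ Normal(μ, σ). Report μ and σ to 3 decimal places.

μ ≈ 3.696, σ ≈ 1.175

If T ~ Lognormal(μ,σ) then ln T ~ Normal(μ,σ), so the p-quantile of ln T is μ + z_p·σ.
ln(6.48) = 1.869 and ln(210) = 5.347; z_{0.06} = -1.555, z_{0.92} = 1.405.
σ = (5.347 − 1.869)/(1.405 − (-1.555)) = 1.175.
μ = 1.869 − (-1.555)·1.175 = 3.696.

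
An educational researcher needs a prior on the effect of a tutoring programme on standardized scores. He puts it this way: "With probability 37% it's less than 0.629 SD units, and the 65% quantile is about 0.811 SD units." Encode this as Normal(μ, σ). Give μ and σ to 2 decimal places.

The p-quantile of Normal(μ,σ) is μ + z_p·σ, with z_{0.37} = -0.3319 and z_{0.65} = 0.3853.
Eliminate σ: μ = (z₂·x₁ − z₁·x₂)/(z₂ − z₁) = (0.3853·0.629 − (-0.3319)·0.811)/0.7172 = 0.71.
Then σ = (x₂ − x₁)/(z₂ − z₁) = (0.811 − 0.629)/0.7172 = 0.25.

μ = 0.71, σ = 0.25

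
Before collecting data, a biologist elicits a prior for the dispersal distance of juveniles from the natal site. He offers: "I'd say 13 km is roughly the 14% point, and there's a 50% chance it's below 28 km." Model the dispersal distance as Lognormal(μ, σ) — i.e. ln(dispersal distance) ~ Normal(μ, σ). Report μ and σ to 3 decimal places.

If T ~ Lognormal(μ,σ) then ln T ~ Normal(μ,σ), so the p-quantile of ln T is μ + z_p·σ.
ln(13) = 2.565 and ln(28) = 3.332; z_{0.14} = -1.08, z_{0.5} = 0.
σ = (3.332 − 2.565)/(0 − (-1.08)) = 0.710.
μ = 2.565 − (-1.08)·0.710 = 3.332.

μ ≈ 3.332, σ ≈ 0.710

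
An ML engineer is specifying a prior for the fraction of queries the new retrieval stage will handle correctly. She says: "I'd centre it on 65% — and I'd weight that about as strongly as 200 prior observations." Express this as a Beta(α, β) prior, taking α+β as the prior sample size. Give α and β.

Under the effective-sample-size interpretation, Beta(α, β) has prior mean α/(α+β) and prior sample size α+β.
So α+β = 200 and α/(α+β) = 0.65, giving α = 0.65·200 = 130 and β = 200 − 130 = 70.

α = 130, β = 70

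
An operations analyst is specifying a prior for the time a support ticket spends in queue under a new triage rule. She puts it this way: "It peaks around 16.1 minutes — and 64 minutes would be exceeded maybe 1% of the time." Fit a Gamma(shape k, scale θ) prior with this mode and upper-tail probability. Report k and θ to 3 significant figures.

k ≈ 3.2, θ ≈ 7.32

Gamma(k,θ) with k>1 has mode (k−1)θ, so θ = 16.1/(k−1).
Need P(X < 64) = 0.99 with θ tied to k this way. Start at k = 2, θ = 16.1: P(X<64) ≈ 0.907.
Too low — raise k to concentrate. Iterating converges to k ≈ 3.2.
Then θ = 16.1/(3.2−1) ≈ 7.32.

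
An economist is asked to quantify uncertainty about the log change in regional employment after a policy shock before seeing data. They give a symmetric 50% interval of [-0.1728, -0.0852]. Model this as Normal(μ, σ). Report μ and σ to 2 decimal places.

A symmetric 50% interval runs μ ± z·σ with z = 0.6745.
Half-width = 0.0438, so σ = 0.0438/0.6745 = 0.06.
μ is the interval midpoint, -0.13.

μ = -0.13, σ = 0.06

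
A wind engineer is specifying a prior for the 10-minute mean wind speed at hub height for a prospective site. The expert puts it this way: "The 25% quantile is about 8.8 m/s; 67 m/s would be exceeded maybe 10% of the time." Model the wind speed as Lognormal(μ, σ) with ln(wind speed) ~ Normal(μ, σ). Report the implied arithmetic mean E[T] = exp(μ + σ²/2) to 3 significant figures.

E[T] ≈ 30.4 m/s

If T ~ Lognormal(μ,σ) then ln T ~ Normal(μ,σ), so the p-quantile of ln T is μ + z_p·σ.
ln(8.8) = 2.175 and ln(67) = 4.205; z_{0.25} = -0.6745, z_{0.9} = 1.282.
σ = (4.205 − 2.175)/(1.282 − (-0.6745)) = 1.038.
μ = 2.175 − (-0.6745)·1.038 = 2.875.
E[T] = exp(μ + σ²/2) = exp(2.875 + 0.5385) = 30.4 m/s.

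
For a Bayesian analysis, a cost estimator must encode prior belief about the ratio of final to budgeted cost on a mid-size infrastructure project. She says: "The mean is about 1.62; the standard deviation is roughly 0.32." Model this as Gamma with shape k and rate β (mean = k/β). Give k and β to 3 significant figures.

k ≈ 25.6, β ≈ 15.8

For Gamma(k, rate β): mean = k/β, variance = k/β², so CV = 1/√k.
CV = SD/mean = 0.32/1.62 = 0.1975, hence k = 1/CV² = 25.6.
Then β = k/mean = 25.6/1.62 = 15.8.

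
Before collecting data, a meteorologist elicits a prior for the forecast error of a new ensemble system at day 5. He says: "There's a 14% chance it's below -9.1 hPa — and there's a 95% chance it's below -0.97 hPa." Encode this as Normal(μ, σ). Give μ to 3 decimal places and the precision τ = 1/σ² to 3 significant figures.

The p-quantile of Normal(μ,σ) is μ + z_p·σ, with z_{0.14} = -1.08 and z_{0.95} = 1.645.
Eliminate σ: μ = (z₂·x₁ − z₁·x₂)/(z₂ − z₁) = (1.645·-9.1 − (-1.08)·-0.97)/2.725 = -5.877.
Then σ = (x₂ − x₁)/(z₂ − z₁) = (-0.97 − -9.1)/2.725 = 2.983.
Precision τ = 1/σ² = 1/2.983² = 0.112.

μ = -5.877, τ = 0.112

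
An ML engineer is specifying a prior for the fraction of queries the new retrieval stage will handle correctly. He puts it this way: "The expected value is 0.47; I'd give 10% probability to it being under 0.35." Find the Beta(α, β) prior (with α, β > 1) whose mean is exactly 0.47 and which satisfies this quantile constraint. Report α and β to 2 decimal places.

α ≈ 13.09, β ≈ 14.76

With mean 0.47 fixed, write α = 0.47s, β = 0.53s where s = α+β.
Need P(θ < 0.35) = 0.1 under Beta(0.47s, 0.53s). Normal approximation: (q−m)/√(m(1−m)/s) ≈ z_{0.1} = -1.28, so s ≈ 0.47·0.53·(-1.28)²/(0.35−0.47)² = 28.4.
At s = 28.4: P(θ<0.35) ≈ 0.098. Adjusting to match 0.1 gives s ≈ 27.84.
So α = 0.47·27.84 ≈ 13.09, β = 0.53·27.84 ≈ 14.76.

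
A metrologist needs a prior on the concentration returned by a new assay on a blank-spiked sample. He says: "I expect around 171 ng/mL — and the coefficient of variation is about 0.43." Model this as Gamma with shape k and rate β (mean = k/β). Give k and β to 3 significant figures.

For Gamma(k, rate β): mean = k/β, variance = k/β², so CV = 1/√k.
CV = 0.43, hence k = 1/CV² = 5.41.
Then β = k/mean = 5.41/171 = 0.0316.

k ≈ 5.41, β ≈ 0.0316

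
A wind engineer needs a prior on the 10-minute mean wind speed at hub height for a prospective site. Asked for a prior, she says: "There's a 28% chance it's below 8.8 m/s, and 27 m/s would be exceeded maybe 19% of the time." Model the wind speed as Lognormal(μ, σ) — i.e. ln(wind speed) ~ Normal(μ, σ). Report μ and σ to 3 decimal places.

μ ≈ 2.622, σ ≈ 0.767

If T ~ Lognormal(μ,σ) then ln T ~ Normal(μ,σ), so the p-quantile of ln T is μ + z_p·σ.
ln(8.8) = 2.175 and ln(27) = 3.296; z_{0.28} = -0.5828, z_{0.81} = 0.8779.
σ = (3.296 − 2.175)/(0.8779 − (-0.5828)) = 0.767.
μ = 2.175 − (-0.5828)·0.767 = 2.622.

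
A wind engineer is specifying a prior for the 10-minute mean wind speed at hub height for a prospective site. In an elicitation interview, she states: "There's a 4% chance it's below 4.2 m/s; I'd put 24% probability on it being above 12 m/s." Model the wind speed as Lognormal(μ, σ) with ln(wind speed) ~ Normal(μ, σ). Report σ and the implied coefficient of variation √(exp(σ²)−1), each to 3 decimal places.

σ ≈ 0.427, CV ≈ 0.448

If T ~ Lognormal(μ,σ) then ln T ~ Normal(μ,σ), so the p-quantile of ln T is μ + z_p·σ.
ln(4.2) = 1.435 and ln(12) = 2.485; z_{0.04} = -1.751, z_{0.76} = 0.7063.
σ = (2.485 − 1.435)/(0.7063 − (-1.751)) = 0.427.
μ = 1.435 − (-1.751)·0.427 = 2.183.
CV = √(exp(σ²)−1) = √(exp(0.1826)−1) = 0.448.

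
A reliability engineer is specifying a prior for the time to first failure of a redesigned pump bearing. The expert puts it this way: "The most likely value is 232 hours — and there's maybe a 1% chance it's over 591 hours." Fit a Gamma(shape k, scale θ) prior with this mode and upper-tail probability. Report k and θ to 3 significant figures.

Gamma(k,θ) with k>1 has mode (k−1)θ, so θ = 232/(k−1).
Need P(X < 591) = 0.99 with θ tied to k this way. Start at k = 2, θ = 232: P(X<591) ≈ 0.722.
Too low — raise k to concentrate. Iterating converges to k ≈ 6.35.
Then θ = 232/(6.35−1) ≈ 43.4.

k ≈ 6.35, θ ≈ 43.4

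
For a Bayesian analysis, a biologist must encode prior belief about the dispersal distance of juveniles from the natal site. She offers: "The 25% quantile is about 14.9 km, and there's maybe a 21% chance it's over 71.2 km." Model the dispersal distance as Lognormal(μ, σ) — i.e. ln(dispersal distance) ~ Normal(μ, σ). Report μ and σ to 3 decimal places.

μ ≈ 3.414, σ ≈ 1.056

If T ~ Lognormal(μ,σ) then ln T ~ Normal(μ,σ), so the p-quantile of ln T is μ + z_p·σ.
ln(14.9) = 2.701 and ln(71.2) = 4.265; z_{0.25} = -0.6745, z_{0.79} = 0.8064.
σ = (4.265 − 2.701)/(0.8064 − (-0.6745)) = 1.056.
μ = 2.701 − (-0.6745)·1.056 = 3.414.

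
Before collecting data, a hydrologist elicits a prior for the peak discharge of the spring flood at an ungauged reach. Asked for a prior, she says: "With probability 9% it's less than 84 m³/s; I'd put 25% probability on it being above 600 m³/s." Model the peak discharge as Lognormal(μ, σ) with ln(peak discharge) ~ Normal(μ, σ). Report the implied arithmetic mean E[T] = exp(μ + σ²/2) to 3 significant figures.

If T ~ Lognormal(μ,σ) then ln T ~ Normal(μ,σ), so the p-quantile of ln T is μ + z_p·σ.
ln(84) = 4.431 and ln(600) = 6.397; z_{0.09} = -1.341, z_{0.75} = 0.6745.
σ = (6.397 − 4.431)/(0.6745 − (-1.341)) = 0.976.
μ = 4.431 − (-1.341)·0.976 = 5.739.
E[T] = exp(μ + σ²/2) = exp(5.739 + 0.4759) = 500 m³/s.

E[T] ≈ 500 m³/s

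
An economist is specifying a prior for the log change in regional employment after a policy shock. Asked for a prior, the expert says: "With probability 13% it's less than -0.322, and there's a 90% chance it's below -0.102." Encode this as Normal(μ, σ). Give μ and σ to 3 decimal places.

For Normal(μ,σ), the p-quantile is μ + z_p·σ. Here z_{0.13} = -1.126, z_{0.9} = 1.282.
So -0.322 = μ − 1.126σ and -0.102 = μ + 1.282σ.
Subtracting: σ = (-0.102 − -0.322)/(1.282 − (-1.126)) = 0.091.
Then μ = -0.322 − (-1.126)·0.091 = -0.219.

μ = -0.219, σ = 0.091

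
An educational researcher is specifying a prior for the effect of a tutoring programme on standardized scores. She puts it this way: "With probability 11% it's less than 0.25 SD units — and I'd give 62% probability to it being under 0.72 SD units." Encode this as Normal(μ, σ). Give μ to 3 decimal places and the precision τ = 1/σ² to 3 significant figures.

μ = 0.626, τ = 10.6

The p-quantile of Normal(μ,σ) is μ + z_p·σ, with z_{0.11} = -1.227 and z_{0.62} = 0.3055.
Eliminate σ: μ = (z₂·x₁ − z₁·x₂)/(z₂ − z₁) = (0.3055·0.25 − (-1.227)·0.72)/1.532 = 0.626.
Then σ = (x₂ − x₁)/(z₂ − z₁) = (0.72 − 0.25)/1.532 = 0.307.
Precision τ = 1/σ² = 1/0.3068² = 10.6.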